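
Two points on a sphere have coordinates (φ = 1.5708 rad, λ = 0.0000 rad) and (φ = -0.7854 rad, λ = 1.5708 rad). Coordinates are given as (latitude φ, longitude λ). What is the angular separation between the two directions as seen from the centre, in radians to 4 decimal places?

Let φ₁ = 1.5708 rad, φ₂ = -0.7854 rad, and Δλ = 1.5708 rad.
Haversine: a = sin²(Δφ/2) + cos φ₁ cos φ₂ sin²(Δλ/2) = 0.8536 + (-0.0000)(0.7071)(0.5000) = 0.85355.
Central angle c = 2·arcsin(√a) = 2.35620 rad.
So the angular separation is 2.3562 rad.

2.3562 rad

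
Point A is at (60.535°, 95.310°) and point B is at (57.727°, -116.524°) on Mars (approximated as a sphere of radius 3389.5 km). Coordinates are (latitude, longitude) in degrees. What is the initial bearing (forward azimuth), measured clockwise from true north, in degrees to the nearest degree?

19°

Δλ = 148.166° = 2.5860 rad.
y = sin Δλ · cos φ₂ = (0.5275)(0.5340) = 0.2816
x = cos φ₁ sin φ₂ − sin φ₁ cos φ₂ cos Δλ = (0.4919)(0.8455) − (0.8707)(0.5340)(-0.8496) = 0.8109
θ = atan2(y, x) = 19.15°, so the bearing is 19°.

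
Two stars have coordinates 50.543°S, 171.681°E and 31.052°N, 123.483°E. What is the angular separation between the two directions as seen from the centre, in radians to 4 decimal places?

1.6062 rad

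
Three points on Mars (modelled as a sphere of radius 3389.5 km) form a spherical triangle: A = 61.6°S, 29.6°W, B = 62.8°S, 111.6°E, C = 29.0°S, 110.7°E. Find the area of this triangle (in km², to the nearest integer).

Side lengths (central angles): a = 0.5900, b = 1.4642, c = 0.9110 rad; semiperimeter s = 1.4826.
By l'Huilier's theorem, tan(E/4) = √[tan(s/2) tan((s−a)/2) tan((s−b)/2) tan((s−c)/2)], giving spherical excess E = 0.1377 rad.
Area = E·R² = 0.1377 × (3389.5)² ≈ 1581561 km².

1581561 km²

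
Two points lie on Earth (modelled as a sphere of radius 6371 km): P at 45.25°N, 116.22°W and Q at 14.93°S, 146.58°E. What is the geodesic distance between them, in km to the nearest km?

11738 km

In radians: φ₁ = 0.7898, φ₂ = -0.2606, Δλ = -97.200° = -1.6965 rad.
Haversine: a = sin²(Δφ/2) + cos φ₁ cos φ₂ sin²(Δλ/2) = 0.2514 + (0.7040)(0.9662)(0.5627) = 0.63411.
Central angle c = 2·arcsin(√a) = 1.84235 rad.
Distance = R·c = 6371 × 1.8424 ≈ 11738 km.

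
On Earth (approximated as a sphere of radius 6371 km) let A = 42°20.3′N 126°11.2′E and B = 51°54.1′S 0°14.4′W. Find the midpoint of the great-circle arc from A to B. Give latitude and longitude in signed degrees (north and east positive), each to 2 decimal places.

-10.36°, 73.09°

The central angle between A and B is δ = 2.4995 rad.
With f = 0.5, the slerp weights are sin((1−f)δ)/sin δ = 1.5845 and sin(fδ)/sin δ = 1.5845.
Weighted sum of the unit vectors: (1.5845)·(-0.4364,0.5966,0.6735) + (1.5845)·(0.6170,-0.0026,-0.7870) = (0.2861, 0.9412, -0.1798).
Converting back: φ = atan2(z, √(x²+y²)) = -10.36°, λ = atan2(y, x) = 73.09°.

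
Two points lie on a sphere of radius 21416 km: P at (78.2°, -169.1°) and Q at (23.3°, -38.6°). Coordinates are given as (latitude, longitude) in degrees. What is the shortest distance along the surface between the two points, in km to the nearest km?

With latitudes φ₁ = 78.200°, φ₂ = 23.300° and longitude difference Δλ = 130.500°:
cos c = sin φ₁ sin φ₂ + cos φ₁ cos φ₂ cos Δλ = (0.9789)(0.3955) + (0.2045)(0.9184)(-0.6494) = 0.26521,
so c = arccos(0.26521) = 1.30238 rad.
Distance = R·c = 21416 × 1.3024 ≈ 27892 km.

27892 km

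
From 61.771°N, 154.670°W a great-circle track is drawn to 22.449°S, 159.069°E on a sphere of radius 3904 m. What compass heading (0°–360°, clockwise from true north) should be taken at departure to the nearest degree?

222°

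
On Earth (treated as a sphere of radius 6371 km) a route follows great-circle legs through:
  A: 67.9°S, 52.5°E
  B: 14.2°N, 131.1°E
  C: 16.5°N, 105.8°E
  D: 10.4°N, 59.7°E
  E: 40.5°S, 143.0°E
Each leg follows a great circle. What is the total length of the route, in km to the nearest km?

Leg A→B: central angle 1.7266 rad, distance 11000.3 km.
Leg B→C: central angle 0.4274 rad, distance 2723.1 km.
Leg C→D: central angle 0.7881 rad, distance 5021.0 km.
Leg D→E: central angle 1.6008 rad, distance 10198.6 km.
Total: 11000.3 + 2723.1 + 5021.0 + 10198.6 ≈ 28943 km.

28943 km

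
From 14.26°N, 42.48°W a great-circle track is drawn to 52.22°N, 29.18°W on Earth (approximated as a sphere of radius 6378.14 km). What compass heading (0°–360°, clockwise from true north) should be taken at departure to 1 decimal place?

With φ₁ = 0.2489, φ₂ = 0.9114, Δλ = 0.2321 rad, the forward-azimuth formula gives
θ = atan2( sin Δλ cos φ₂ , cos φ₁ sin φ₂ − sin φ₁ cos φ₂ cos Δλ ) = atan2(0.1409, 0.6192) = 12.82°.
So the initial bearing is 12.8°.

12.8°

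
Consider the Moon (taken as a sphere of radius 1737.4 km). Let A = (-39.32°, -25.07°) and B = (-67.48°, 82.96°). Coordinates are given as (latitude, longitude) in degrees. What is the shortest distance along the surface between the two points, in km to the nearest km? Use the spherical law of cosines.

Let φ₁ = -0.6863 rad, φ₂ = -1.1777 rad, and Δλ = 1.8855 rad.
cos c = sin φ₁ sin φ₂ + cos φ₁ cos φ₂ cos Δλ = (-0.6337)(-0.9237) + (0.7736)(0.3830)(-0.3095) = 0.49362,
so c = arccos(0.49362) = 1.05455 rad.
Distance = R·c = 1737.4 × 1.0545 ≈ 1832 km.

1832 km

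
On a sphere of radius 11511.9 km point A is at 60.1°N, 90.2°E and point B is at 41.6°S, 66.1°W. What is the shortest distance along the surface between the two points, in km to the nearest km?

With latitudes φ₁ = 60.100°, φ₂ = -41.600° and longitude difference Δλ = -156.300°:
cos c = sin φ₁ sin φ₂ + cos φ₁ cos φ₂ cos Δλ = (0.8669)(-0.6639) + (0.4985)(0.7478)(-0.9157) = -0.91689,
so c = arccos(-0.91689) = 2.73100 rad.
Distance = R·c = 11511.9 × 2.7310 ≈ 31439 km.

31439 km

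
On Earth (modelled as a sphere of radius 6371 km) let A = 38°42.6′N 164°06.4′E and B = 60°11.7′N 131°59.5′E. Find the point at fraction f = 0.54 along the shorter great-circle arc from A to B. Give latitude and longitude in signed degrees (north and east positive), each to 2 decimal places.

51.39°, 150.46°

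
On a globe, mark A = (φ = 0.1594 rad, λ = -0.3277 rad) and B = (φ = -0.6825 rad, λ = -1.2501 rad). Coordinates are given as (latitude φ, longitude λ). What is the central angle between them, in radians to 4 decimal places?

With latitudes φ₁ = 9.133°, φ₂ = -39.104° and longitude difference Δλ = -52.850°:
Haversine: a = sin²(Δφ/2) + cos φ₁ cos φ₂ sin²(Δλ/2) = 0.1670 + (0.9873)(0.7760)(0.1980) = 0.31871.
Central angle c = 2·arcsin(√a) = 1.19976 rad.
So the angular separation is 1.1998 rad.

1.1998 rad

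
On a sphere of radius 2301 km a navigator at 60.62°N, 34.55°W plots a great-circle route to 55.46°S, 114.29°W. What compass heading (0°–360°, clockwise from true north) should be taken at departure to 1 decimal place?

Δλ = -79.740° = -1.3917 rad.
y = sin Δλ · cos φ₂ = (-0.9840)(0.5670) = -0.5579
x = cos φ₁ sin φ₂ − sin φ₁ cos φ₂ cos Δλ = (0.4906)(-0.8237) − (0.8714)(0.5670)(0.1781) = -0.4921
θ = atan2(y, x) = -131.41°; adding 360° gives 228.6°.

228.6°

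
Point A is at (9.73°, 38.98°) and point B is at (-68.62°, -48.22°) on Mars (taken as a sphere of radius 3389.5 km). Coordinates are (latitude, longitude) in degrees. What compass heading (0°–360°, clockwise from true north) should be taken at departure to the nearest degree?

With φ₁ = 0.1698, φ₂ = -1.1976, Δλ = -1.5219 rad, the forward-azimuth formula gives
θ = atan2( sin Δλ cos φ₂ , cos φ₁ sin φ₂ − sin φ₁ cos φ₂ cos Δλ ) = atan2(-0.3641, -0.9208) = -158.42°.
Adding 360° brings this into [0°, 360°): 202°.

202°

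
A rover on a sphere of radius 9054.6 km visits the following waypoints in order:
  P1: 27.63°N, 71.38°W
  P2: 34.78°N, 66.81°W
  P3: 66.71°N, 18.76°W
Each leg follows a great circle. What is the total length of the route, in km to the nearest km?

Leg P1→P2: central angle 0.1422 rad, distance 1287.3 km.
Leg P2→P3: central angle 0.7362 rad, distance 6665.9 km.
Total: 1287.3 + 6665.9 ≈ 7953 km.

7953 km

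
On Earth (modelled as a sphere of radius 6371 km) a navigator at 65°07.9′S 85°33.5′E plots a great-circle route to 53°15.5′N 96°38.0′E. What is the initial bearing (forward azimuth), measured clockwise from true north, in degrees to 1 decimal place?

Δλ = 11.075° = 0.1933 rad.
y = sin Δλ · cos φ₂ = (0.1921)(0.5982) = 0.1149
x = cos φ₁ sin φ₂ − sin φ₁ cos φ₂ cos Δλ = (0.4205)(0.8013) − (-0.9073)(0.5982)(0.9814) = 0.8696
θ = atan2(y, x) = 7.53°, so the bearing is 7.5°.

7.5°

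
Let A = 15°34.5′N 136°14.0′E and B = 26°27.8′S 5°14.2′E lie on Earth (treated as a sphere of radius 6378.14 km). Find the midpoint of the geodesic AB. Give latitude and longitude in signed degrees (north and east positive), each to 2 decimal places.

-12.90°, 75.33°

The central angle between A and B is δ = 2.3259 rad.
With f = 0.5, the slerp weights are sin((1−f)δ)/sin δ = 1.2606 and sin(fδ)/sin δ = 1.2606.
Weighted sum of the unit vectors: (1.2606)·(-0.6956,0.6663,0.2685) + (1.2606)·(0.8915,0.0817,-0.4456) = (0.2469, 0.9430, -0.2233).
Converting back: φ = atan2(z, √(x²+y²)) = -12.90°, λ = atan2(y, x) = 75.33°.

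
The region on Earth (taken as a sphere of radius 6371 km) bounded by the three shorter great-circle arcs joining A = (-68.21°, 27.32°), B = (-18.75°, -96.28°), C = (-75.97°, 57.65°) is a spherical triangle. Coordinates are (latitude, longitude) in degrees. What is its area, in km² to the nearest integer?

Side lengths (central angles): a = 1.4650, b = 0.2076, c = 1.4667 rad; semiperimeter s = 1.5696.
By l'Huilier's theorem, tan(E/4) = √[tan(s/2) tan((s−a)/2) tan((s−b)/2) tan((s−c)/2)], giving spherical excess E = 0.1868 rad.
Area = E·R² = 0.1868 × (6371)² ≈ 7582346 km².

7582346 km²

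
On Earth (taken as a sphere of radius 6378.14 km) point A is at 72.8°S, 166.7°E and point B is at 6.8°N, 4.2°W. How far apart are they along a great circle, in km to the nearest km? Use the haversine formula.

With latitudes φ₁ = -72.800°, φ₂ = 6.800° and longitude difference Δλ = -170.900°:
Haversine: a = sin²(Δφ/2) + cos φ₁ cos φ₂ sin²(Δλ/2) = 0.4097 + (0.2957)(0.9930)(0.9937) = 0.70152.
Central angle c = 2·arcsin(√a) = 1.98563 rad.
Distance = R·c = 6378.14 × 1.9856 ≈ 12665 km.

12665 km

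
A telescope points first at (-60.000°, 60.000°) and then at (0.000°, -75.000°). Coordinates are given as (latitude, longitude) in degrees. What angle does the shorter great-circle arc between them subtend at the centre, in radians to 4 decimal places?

In radians: φ₁ = -1.0472, φ₂ = 0.0000, Δλ = -135.000° = -2.3562 rad.
cos c = sin φ₁ sin φ₂ + cos φ₁ cos φ₂ cos Δλ = (-0.8660)(0.0000) + (0.5000)(1.0000)(-0.7071) = -0.35355,
so c = arccos(-0.35355) = 1.93216 rad.
So the angular separation is 1.9322 rad.

1.9322 rad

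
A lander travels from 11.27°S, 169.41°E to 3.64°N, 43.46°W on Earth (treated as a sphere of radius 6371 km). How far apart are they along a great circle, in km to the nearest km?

In radians: φ₁ = -0.1967, φ₂ = 0.0635, Δλ = 147.130° = 2.5679 rad.
cos c = sin φ₁ sin φ₂ + cos φ₁ cos φ₂ cos Δλ = (-0.1954)(0.0635) + (0.9807)(0.9980)(-0.8399) = -0.83445,
so c = arccos(-0.83445) = 2.55794 rad.
Distance = R·c = 6371 × 2.5579 ≈ 16297 km.

16297 km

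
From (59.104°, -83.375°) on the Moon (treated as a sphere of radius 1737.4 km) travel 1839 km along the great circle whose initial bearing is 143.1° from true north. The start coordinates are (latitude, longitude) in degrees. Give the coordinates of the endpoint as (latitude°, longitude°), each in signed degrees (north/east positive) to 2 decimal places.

Angular distance δ = d/R = 1839/1737.4 = 1.05848 rad; initial bearing θ = 2.4976 rad.
sin φ₂ = sin φ₁ cos δ + cos φ₁ sin δ cos θ = (0.8581)(0.4902) + (0.5135)(0.8716)(-0.7997) = 0.0627, so φ₂ = 3.60°.
Δλ = atan2(sin θ sin δ cos φ₁, cos δ − sin φ₁ sin φ₂) = atan2(0.2687, 0.4364) = 31.626°.
λ₂ = -83.375° + 31.626° = -51.75°.

3.60°, -51.75°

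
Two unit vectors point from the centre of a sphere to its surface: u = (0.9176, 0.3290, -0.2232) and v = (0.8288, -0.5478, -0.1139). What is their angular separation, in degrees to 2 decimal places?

u·v = 0.6057; |u| = 1.0000, |v| = 1.0000.
cos θ = (u·v)/(|u||v|) = 0.6057, so θ = 52.72°.

52.72°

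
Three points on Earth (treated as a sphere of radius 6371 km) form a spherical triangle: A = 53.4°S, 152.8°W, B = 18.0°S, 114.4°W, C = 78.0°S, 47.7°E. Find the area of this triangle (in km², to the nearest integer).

Side lengths (central angles): a = 1.4564, b = 0.8377, c = 0.8059 rad; semiperimeter s = 1.5500.
By l'Huilier's theorem, tan(E/4) = √[tan(s/2) tan((s−a)/2) tan((s−b)/2) tan((s−c)/2)], giving spherical excess E = 0.3257 rad.
Area = E·R² = 0.3257 × (6371)² ≈ 13218517 km².

13218517 km²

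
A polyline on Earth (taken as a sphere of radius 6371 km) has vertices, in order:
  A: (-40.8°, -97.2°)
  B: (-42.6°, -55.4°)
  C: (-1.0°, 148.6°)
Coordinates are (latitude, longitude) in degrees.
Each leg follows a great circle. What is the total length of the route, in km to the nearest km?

Leg A→B: central angle 0.5401 rad, distance 3440.7 km.
Leg B→C: central angle 2.2923 rad, distance 14604.5 km.
Total: 3440.7 + 14604.5 ≈ 18045 km.

18045 km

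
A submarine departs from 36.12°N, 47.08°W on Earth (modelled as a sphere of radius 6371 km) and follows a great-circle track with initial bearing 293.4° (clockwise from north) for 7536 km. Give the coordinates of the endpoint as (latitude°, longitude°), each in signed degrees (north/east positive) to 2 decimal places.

31.33°, -131.11°

Angular distance δ = d/R = 7536/6371 = 1.18286 rad; initial bearing θ = 5.1208 rad.
sin φ₂ = sin φ₁ cos δ + cos φ₁ sin δ cos θ = (0.5895)(0.3783) + (0.8078)(0.9257)(0.3971) = 0.5200, so φ₂ = 31.33°.
Δλ = atan2(sin θ sin δ cos φ₁, cos δ − sin φ₁ sin φ₂) = atan2(-0.6863, 0.0718) = -84.029°.
λ₂ = -47.080° − 84.029° = -131.11°.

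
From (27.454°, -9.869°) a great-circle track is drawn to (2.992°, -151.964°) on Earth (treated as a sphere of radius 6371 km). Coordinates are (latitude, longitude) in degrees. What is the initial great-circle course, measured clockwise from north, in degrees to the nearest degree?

304°

With φ₁ = 0.4792, φ₂ = 0.0522, Δλ = -2.4800 rad, the forward-azimuth formula gives
θ = atan2( sin Δλ cos φ₂ , cos φ₁ sin φ₂ − sin φ₁ cos φ₂ cos Δλ ) = atan2(-0.6135, 0.4096) = -56.27°.
Adding 360° brings this into [0°, 360°): 304°.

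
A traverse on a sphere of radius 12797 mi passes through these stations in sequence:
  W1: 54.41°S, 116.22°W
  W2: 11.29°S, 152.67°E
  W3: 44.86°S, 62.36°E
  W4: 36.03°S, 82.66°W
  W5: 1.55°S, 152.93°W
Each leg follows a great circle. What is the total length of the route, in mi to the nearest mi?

73731 mi

Leg W1→W2: central angle 1.4221 rad, distance 18198.6 mi.
Leg W2→W3: central angle 1.4361 rad, distance 18377.2 mi.
Leg W3→W4: central angle 1.6256 rad, distance 20802.8 mi.
Leg W4→W5: central angle 1.2778 rad, distance 16352.0 mi.
Total: 18198.6 + 18377.2 + 20802.8 + 16352.0 ≈ 73731 mi.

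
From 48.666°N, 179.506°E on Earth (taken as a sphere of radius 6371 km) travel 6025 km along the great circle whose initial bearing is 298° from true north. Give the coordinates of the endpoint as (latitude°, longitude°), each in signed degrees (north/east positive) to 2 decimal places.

Angular distance δ = d/R = 6025/6371 = 0.94569 rad; initial bearing θ = 5.2011 rad.
sin φ₂ = sin φ₁ cos δ + cos φ₁ sin δ cos θ = (0.7509)(0.5852) + (0.6604)(0.8109)(0.4695) = 0.6908, so φ₂ = 43.70°.
Δλ = atan2(sin θ sin δ cos φ₁, cos δ − sin φ₁ sin φ₂) = atan2(-0.4729, 0.0665) = -82.000°.
λ₂ = 179.506° − 82.000° = 97.51°.

43.70°, 97.51°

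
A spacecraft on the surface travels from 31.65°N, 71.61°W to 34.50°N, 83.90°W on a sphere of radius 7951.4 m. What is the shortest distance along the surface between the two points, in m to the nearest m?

1482 m

Let φ₁ = 0.5524 rad, φ₂ = 0.6021 rad, and Δλ = -0.2145 rad.
cos c = sin φ₁ sin φ₂ + cos φ₁ cos φ₂ cos Δλ = (0.5247)(0.5664) + (0.8513)(0.8241)(0.9771) = 0.98269,
so c = arccos(0.98269) = 0.18636 rad.
Distance = R·c = 7951.4 × 0.1864 ≈ 1482 m.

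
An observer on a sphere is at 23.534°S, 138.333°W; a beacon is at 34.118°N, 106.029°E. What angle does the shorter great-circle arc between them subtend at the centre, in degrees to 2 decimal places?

123.53°

Let φ₁ = -0.4107 rad, φ₂ = 0.5955 rad, and Δλ = -2.0183 rad.
Haversine: a = sin²(Δφ/2) + cos φ₁ cos φ₂ sin²(Δλ/2) = 0.2325 + (0.9168)(0.8279)(0.7163) = 0.77619.
Central angle c = 2·arcsin(√a) = 2.15601 rad.
So the angular separation is 123.53°.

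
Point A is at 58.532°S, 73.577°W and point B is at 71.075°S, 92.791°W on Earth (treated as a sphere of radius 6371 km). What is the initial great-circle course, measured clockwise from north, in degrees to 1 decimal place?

Δλ = -19.214° = -0.3353 rad.
y = sin Δλ · cos φ₂ = (-0.3291)(0.3243) = -0.1067
x = cos φ₁ sin φ₂ − sin φ₁ cos φ₂ cos Δλ = (0.5220)(-0.9459) − (-0.8529)(0.3243)(0.9443) = -0.2326
θ = atan2(y, x) = -155.35°; adding 360° gives 204.7°.

204.7°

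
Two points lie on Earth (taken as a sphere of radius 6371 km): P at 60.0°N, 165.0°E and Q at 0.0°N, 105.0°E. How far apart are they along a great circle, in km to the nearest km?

8398 km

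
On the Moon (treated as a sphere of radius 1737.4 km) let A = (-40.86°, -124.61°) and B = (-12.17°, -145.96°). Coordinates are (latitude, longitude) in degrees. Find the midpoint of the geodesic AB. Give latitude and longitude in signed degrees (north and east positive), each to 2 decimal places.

The central angle between A and B is δ = 0.5979 rad.
With f = 0.5, the slerp weights are sin((1−f)δ)/sin δ = 0.5232 and sin(fδ)/sin δ = 0.5232.
Weighted sum of the unit vectors: (0.5232)·(-0.4296,-0.6225,-0.6542) + (0.5232)·(-0.8100,-0.5472,-0.2108) = (-0.6486, -0.6120, -0.4526).
Converting back: φ = atan2(z, √(x²+y²)) = -26.91°, λ = atan2(y, x) = -136.66°.

-26.91°, -136.66°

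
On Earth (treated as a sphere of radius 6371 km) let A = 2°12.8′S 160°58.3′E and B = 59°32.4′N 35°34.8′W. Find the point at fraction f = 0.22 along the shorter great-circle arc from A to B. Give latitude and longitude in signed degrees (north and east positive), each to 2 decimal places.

The central angle between A and B is δ = 2.1163 rad.
With f = 0.22, the slerp weights are sin((1−f)δ)/sin δ = 1.1660 and sin(fδ)/sin δ = 0.5252.
Weighted sum of the unit vectors: (1.1660)·(-0.9447,0.3258,-0.0386) + (0.5252)·(0.4123,-0.2950,0.8620) = (-0.8850, 0.2250, 0.4077).
Converting back: φ = atan2(z, √(x²+y²)) = 24.06°, λ = atan2(y, x) = 165.74°.

24.06°, 165.74°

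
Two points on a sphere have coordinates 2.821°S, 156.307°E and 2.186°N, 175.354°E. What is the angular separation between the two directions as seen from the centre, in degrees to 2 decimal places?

19.69°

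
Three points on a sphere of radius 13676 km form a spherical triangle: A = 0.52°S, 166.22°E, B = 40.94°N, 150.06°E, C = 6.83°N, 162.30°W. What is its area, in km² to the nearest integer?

Side lengths (central angles): a = 0.9480, b = 0.5630, c = 0.7676 rad; semiperimeter s = 1.1393.
By l'Huilier's theorem, tan(E/4) = √[tan(s/2) tan((s−a)/2) tan((s−b)/2) tan((s−c)/2)], giving spherical excess E = 0.2338 rad.
Area = E·R² = 0.2338 × (13676)² ≈ 43731045 km².

43731045 km²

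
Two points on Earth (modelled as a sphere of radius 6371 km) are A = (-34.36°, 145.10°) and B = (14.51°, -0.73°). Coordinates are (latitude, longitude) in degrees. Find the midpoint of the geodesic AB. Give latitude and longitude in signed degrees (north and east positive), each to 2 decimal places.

The central angle between A and B is δ = 2.5025 rad.
With f = 0.5, the slerp weights are sin((1−f)δ)/sin δ = 1.5916 and sin(fδ)/sin δ = 1.5916.
Weighted sum of the unit vectors: (1.5916)·(-0.6770,0.4723,-0.5644) + (1.5916)·(0.9680,-0.0123,0.2505) = (0.4631, 0.7321, -0.4995).
Converting back: φ = atan2(z, √(x²+y²)) = -29.97°, λ = atan2(y, x) = 57.68°.

-29.97°, 57.68°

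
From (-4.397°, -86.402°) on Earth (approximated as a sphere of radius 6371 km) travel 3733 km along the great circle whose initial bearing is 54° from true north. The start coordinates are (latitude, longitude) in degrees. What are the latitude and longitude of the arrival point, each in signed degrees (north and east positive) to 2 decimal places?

15.08°, -58.80°

Angular distance δ = d/R = 3733/6371 = 0.58594 rad; initial bearing θ = 0.9425 rad.
sin φ₂ = sin φ₁ cos δ + cos φ₁ sin δ cos θ = (-0.0767)(0.8332) + (0.9971)(0.5530)(0.5878) = 0.2602, so φ₂ = 15.08°.
Δλ = atan2(sin θ sin δ cos φ₁, cos δ − sin φ₁ sin φ₂) = atan2(0.4461, 0.8531) = 27.602°.
λ₂ = -86.402° + 27.602° = -58.80°.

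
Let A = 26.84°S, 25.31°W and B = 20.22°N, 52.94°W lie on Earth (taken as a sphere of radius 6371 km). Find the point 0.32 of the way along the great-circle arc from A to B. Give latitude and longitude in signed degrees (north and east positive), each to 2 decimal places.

Central angle δ = 0.9450 rad. Interpolating on the sphere with fraction f = 0.32:
P = [sin((1−f)δ)·A + sin(fδ)·B] / sin δ = 0.7394·A + 0.3674·B in Cartesian coordinates,
giving P = (0.8042, -0.5572, -0.2068), i.e. latitude -11.94°, longitude -34.72°.

-11.94°, -34.72°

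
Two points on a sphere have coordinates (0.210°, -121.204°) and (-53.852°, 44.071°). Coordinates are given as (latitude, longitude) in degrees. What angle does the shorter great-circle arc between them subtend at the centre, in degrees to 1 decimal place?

125.0°

Let φ₁ = 0.0037 rad, φ₂ = -0.9399 rad, and Δλ = 2.8846 rad.
Haversine: a = sin²(Δφ/2) + cos φ₁ cos φ₂ sin²(Δλ/2) = 0.2065 + (1.0000)(0.5899)(0.9836) = 0.78673.
Central angle c = 2·arcsin(√a) = 2.18151 rad.
So the angular separation is 125.0°.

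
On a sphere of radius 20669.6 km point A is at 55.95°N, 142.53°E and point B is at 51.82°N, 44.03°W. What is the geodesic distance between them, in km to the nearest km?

26008 km

Let φ₁ = 0.9765 rad, φ₂ = 0.9044 rad, and Δλ = 3.0271 rad.
cos c = sin φ₁ sin φ₂ + cos φ₁ cos φ₂ cos Δλ = (0.8285)(0.7861) + (0.5599)(0.6181)(-0.9935) = 0.30746,
so c = arccos(0.30746) = 1.25827 rad.
Distance = R·c = 20669.6 × 1.2583 ≈ 26008 km.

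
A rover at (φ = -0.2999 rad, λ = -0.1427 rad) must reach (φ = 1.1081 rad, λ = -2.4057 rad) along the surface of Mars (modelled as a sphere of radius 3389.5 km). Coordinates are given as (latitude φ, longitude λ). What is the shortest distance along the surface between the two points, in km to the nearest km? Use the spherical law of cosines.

Let φ₁ = -0.2999 rad, φ₂ = 1.1081 rad, and Δλ = -2.2630 rad.
cos c = sin φ₁ sin φ₂ + cos φ₁ cos φ₂ cos Δλ = (-0.2954)(0.8949) + (0.9554)(0.4464)(-0.6382) = -0.53653,
so c = arccos(-0.53653) = 2.13712 rad.
Distance = R·c = 3389.5 × 2.1371 ≈ 7244 km.

7244 km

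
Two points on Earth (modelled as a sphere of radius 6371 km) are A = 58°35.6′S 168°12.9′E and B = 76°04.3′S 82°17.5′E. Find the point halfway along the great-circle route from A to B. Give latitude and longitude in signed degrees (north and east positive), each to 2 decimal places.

-72.09°, 144.17°

Central angle δ = 0.5784 rad. Interpolating on the sphere with fraction f = 0.5:
P = [sin((1−f)δ)·A + sin(fδ)·B] / sin δ = 0.5217·A + 0.5217·B in Cartesian coordinates,
giving P = (-0.2493, 0.1800, -0.9516), i.e. latitude -72.09°, longitude 144.17°.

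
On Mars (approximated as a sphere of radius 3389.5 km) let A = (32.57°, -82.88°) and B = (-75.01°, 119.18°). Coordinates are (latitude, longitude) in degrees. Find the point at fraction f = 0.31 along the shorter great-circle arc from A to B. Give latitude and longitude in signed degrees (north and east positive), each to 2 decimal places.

-9.33°, -88.37°

The central angle between A and B is δ = 2.3775 rad.
With f = 0.31, the slerp weights are sin((1−f)δ)/sin δ = 1.4419 and sin(fδ)/sin δ = 0.9714.
Weighted sum of the unit vectors: (1.4419)·(0.1045,-0.8362,0.5383) + (0.9714)·(-0.1261,0.2258,-0.9660) = (0.0281, -0.9864, -0.1622).
Converting back: φ = atan2(z, √(x²+y²)) = -9.33°, λ = atan2(y, x) = -88.37°.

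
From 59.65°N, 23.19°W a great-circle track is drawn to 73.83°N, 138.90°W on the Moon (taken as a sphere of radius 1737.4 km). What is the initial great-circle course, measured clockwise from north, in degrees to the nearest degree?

With φ₁ = 1.0411, φ₂ = 1.2886, Δλ = -2.0195 rad, the forward-azimuth formula gives
θ = atan2( sin Δλ cos φ₂ , cos φ₁ sin φ₂ − sin φ₁ cos φ₂ cos Δλ ) = atan2(-0.2509, 0.5895) = -23.06°.
Adding 360° brings this into [0°, 360°): 337°.

337°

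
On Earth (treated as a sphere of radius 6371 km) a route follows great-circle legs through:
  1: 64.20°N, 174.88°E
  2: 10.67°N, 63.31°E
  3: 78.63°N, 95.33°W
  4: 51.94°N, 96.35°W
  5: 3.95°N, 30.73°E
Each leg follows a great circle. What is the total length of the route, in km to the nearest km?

34976 km

Leg 1→2: central angle 1.5613 rad, distance 9947.3 km.
Leg 2→3: central angle 1.5697 rad, distance 10000.6 km.
Leg 3→4: central angle 0.4659 rad, distance 2968.1 km.
Leg 4→5: central angle 1.8929 rad, distance 12059.8 km.
Total: 9947.3 + 10000.6 + 2968.1 + 12059.8 ≈ 34976 km.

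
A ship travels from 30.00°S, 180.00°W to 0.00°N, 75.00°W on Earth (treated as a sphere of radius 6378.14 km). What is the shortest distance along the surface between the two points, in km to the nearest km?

11461 km

With latitudes φ₁ = -30.000°, φ₂ = 0.000° and longitude difference Δλ = 105.000°:
Haversine: a = sin²(Δφ/2) + cos φ₁ cos φ₂ sin²(Δλ/2) = 0.0670 + (0.8660)(1.0000)(0.6294) = 0.61207.
Central angle c = 2·arcsin(√a) = 1.79686 rad.
Distance = R·c = 6378.14 × 1.7969 ≈ 11461 km.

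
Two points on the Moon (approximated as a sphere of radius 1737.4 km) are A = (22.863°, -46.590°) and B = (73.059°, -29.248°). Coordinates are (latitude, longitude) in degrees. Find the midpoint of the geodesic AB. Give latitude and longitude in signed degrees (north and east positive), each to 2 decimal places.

48.20°, -42.45°

Central angle δ = 0.8919 rad. Interpolating on the sphere with fraction f = 0.5:
P = [sin((1−f)δ)·A + sin(fδ)·B] / sin δ = 0.5542·A + 0.5542·B in Cartesian coordinates,
giving P = (0.4918, -0.4499, 0.7455), i.e. latitude 48.20°, longitude -42.45°.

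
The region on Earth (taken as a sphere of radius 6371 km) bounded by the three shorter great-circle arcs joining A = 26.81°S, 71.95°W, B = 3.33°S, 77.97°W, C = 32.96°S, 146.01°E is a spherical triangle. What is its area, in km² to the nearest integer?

22730015 km²

Side lengths (central angles): a = 2.1787, b = 1.9231, c = 0.4220 rad; semiperimeter s = 2.2619.
By l'Huilier's theorem, tan(E/4) = √[tan(s/2) tan((s−a)/2) tan((s−b)/2) tan((s−c)/2)], giving spherical excess E = 0.5600 rad.
Area = E·R² = 0.5600 × (6371)² ≈ 22730015 km².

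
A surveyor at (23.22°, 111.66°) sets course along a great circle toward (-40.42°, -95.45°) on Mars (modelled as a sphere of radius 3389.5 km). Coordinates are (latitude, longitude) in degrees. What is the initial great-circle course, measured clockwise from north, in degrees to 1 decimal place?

133.5°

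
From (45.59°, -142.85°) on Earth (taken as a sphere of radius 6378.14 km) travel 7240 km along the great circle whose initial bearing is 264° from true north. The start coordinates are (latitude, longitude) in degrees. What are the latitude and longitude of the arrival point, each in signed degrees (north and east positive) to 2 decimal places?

Angular distance δ = d/R = 7240/6378.14 = 1.13513 rad; initial bearing θ = 4.6077 rad.
sin φ₂ = sin φ₁ cos δ + cos φ₁ sin δ cos θ = (0.7144)(0.4220) + (0.6998)(0.9066)(-0.1045) = 0.2352, so φ₂ = 13.60°.
Δλ = atan2(sin θ sin δ cos φ₁, cos δ − sin φ₁ sin φ₂) = atan2(-0.6309, 0.2540) = -68.069°.
λ₂ = -142.850° − 68.069° = -210.92° → 149.08° after wrapping to (−180°, 180°].

13.60°, 149.08°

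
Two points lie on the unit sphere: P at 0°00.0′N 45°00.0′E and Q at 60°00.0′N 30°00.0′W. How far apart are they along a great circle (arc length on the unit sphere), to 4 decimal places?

1.4410

In radians: φ₁ = 0.0000, φ₂ = 1.0472, Δλ = -75.000° = -1.3090 rad.
cos c = sin φ₁ sin φ₂ + cos φ₁ cos φ₂ cos Δλ = (0.0000)(0.8660) + (1.0000)(0.5000)(0.2588) = 0.12941,
so c = arccos(0.12941) = 1.44102 rad.
On the unit sphere the arc length equals the central angle: 1.4410.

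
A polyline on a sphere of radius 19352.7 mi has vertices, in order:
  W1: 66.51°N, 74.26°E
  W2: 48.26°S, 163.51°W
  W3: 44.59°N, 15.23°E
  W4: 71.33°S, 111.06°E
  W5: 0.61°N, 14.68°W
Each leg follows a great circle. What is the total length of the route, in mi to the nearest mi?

Leg W1→W2: central angle 2.5425 rad, distance 49204.7 mi.
Leg W2→W3: central angle 3.0758 rad, distance 59524.5 mi.
Leg W3→W4: central angle 2.3299 rad, distance 45089.1 mi.
Leg W4→W5: central angle 1.7692 rad, distance 34237.9 mi.
Total: 49204.7 + 59524.5 + 45089.1 + 34237.9 ≈ 188056 mi.

188056 mi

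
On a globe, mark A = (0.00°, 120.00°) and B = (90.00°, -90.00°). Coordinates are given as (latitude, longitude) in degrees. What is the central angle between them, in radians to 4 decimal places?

1.5708 rad

In radians: φ₁ = 0.0000, φ₂ = 1.5708, Δλ = 150.000° = 2.6180 rad.
cos c = sin φ₁ sin φ₂ + cos φ₁ cos φ₂ cos Δλ = (0.0000)(1.0000) + (1.0000)(0.0000)(-0.8660) = 0.00000,
so c = arccos(0.00000) = 1.57080 rad.
So the angular separation is 1.5708 rad.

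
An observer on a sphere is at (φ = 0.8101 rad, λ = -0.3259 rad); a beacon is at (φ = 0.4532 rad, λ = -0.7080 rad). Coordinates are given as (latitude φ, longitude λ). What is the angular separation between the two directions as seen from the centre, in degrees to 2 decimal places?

26.84°

Let φ₁ = 0.8101 rad, φ₂ = 0.4532 rad, and Δλ = -0.3821 rad.
cos c = sin φ₁ sin φ₂ + cos φ₁ cos φ₂ cos Δλ = (0.7244)(0.4378) + (0.6894)(0.8991)(0.9279) = 0.89228,
so c = arccos(0.89228) = 0.46842 rad.
So the angular separation is 26.84°.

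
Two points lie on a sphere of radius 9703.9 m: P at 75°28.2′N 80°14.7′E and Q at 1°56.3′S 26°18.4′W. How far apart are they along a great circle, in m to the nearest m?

Let φ₁ = 1.3172 rad, φ₂ = -0.0338 rad, and Δλ = -1.8597 rad.
cos c = sin φ₁ sin φ₂ + cos φ₁ cos φ₂ cos Δλ = (0.9680)(-0.0338) + (0.2509)(0.9994)(-0.2849) = -0.10417,
so c = arccos(-0.10417) = 1.67516 rad.
Distance = R·c = 9703.9 × 1.6752 ≈ 16256 m.

16256 m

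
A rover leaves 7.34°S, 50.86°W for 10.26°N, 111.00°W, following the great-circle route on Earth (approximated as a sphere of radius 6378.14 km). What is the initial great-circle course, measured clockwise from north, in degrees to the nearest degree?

286°

Δλ = -60.140° = -1.0496 rad.
y = sin Δλ · cos φ₂ = (-0.8672)(0.9840) = -0.8534
x = cos φ₁ sin φ₂ − sin φ₁ cos φ₂ cos Δλ = (0.9918)(0.1781) − (-0.1278)(0.9840)(0.4979) = 0.2392
θ = atan2(y, x) = -74.34°; adding 360° gives 286°.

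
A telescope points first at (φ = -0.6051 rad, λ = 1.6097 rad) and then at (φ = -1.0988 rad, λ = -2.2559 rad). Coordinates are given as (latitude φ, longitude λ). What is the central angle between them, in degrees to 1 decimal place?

76.9°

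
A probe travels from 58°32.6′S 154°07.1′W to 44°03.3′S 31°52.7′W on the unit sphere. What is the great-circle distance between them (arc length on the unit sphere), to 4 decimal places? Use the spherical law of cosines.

In radians: φ₁ = -1.0218, φ₂ = -0.7689, Δλ = 122.240° = 2.1335 rad.
cos c = sin φ₁ sin φ₂ + cos φ₁ cos φ₂ cos Δλ = (-0.8530)(-0.6953) + (0.5219)(0.7187)(-0.5335) = 0.39308,
so c = arccos(0.39308) = 1.16681 rad.
On the unit sphere the arc length equals the central angle: 1.1668.

1.1668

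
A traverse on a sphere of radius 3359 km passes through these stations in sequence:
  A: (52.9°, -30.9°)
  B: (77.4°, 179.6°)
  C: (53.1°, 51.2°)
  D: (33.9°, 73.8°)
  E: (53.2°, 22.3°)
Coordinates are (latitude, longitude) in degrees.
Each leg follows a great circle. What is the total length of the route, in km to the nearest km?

Leg A→B: central angle 0.8433 rad, distance 2832.7 km.
Leg B→C: central angle 0.7967 rad, distance 2676.1 km.
Leg C→D: central angle 0.4368 rad, distance 1467.2 km.
Leg D→E: central angle 0.7134 rad, distance 2396.4 km.
Total: 2832.7 + 2676.1 + 1467.2 + 2396.4 ≈ 9372 km.

9372 km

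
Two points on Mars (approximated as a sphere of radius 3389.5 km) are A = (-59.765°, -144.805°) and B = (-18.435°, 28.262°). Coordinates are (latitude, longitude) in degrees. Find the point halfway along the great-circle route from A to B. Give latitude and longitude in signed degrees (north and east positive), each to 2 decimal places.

The central angle between A and B is δ = 1.7732 rad.
With f = 0.5, the slerp weights are sin((1−f)δ)/sin δ = 0.7911 and sin(fδ)/sin δ = 0.7911.
Weighted sum of the unit vectors: (0.7911)·(-0.4115,-0.2902,-0.8640) + (0.7911)·(0.8356,0.4492,-0.3162) = (0.3355, 0.1258, -0.9336).
Converting back: φ = atan2(z, √(x²+y²)) = -69.01°, λ = atan2(y, x) = 20.55°.

-69.01°, 20.55°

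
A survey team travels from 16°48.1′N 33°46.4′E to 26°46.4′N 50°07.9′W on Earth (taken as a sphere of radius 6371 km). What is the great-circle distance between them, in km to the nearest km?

With latitudes φ₁ = 16.802°, φ₂ = 26.773° and longitude difference Δλ = -83.905°:
Haversine: a = sin²(Δφ/2) + cos φ₁ cos φ₂ sin²(Δλ/2) = 0.0076 + (0.9573)(0.8928)(0.4469) = 0.38952.
Central angle c = 2·arcsin(√a) = 1.34800 rad.
Distance = R·c = 6371 × 1.3480 ≈ 8588 km.

8588 km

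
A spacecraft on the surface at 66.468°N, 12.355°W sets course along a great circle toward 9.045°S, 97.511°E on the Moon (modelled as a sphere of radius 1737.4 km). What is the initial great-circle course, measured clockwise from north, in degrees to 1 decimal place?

Δλ = 109.866° = 1.9175 rad.
y = sin Δλ · cos φ₂ = (0.9405)(0.9876) = 0.9288
x = cos φ₁ sin φ₂ − sin φ₁ cos φ₂ cos Δλ = (0.3993)(-0.1572) − (0.9168)(0.9876)(-0.3398) = 0.2449
θ = atan2(y, x) = 75.23°, so the bearing is 75.2°.

75.2°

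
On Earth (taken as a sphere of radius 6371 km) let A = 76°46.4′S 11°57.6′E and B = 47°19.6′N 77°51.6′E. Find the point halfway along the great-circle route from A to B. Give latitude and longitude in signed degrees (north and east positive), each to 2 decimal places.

-16.60°, 62.71°

The central angle between A and B is δ = 2.2815 rad.
With f = 0.5, the slerp weights are sin((1−f)δ)/sin δ = 1.1993 and sin(fδ)/sin δ = 1.1993.
Weighted sum of the unit vectors: (1.1993)·(0.2238,0.0474,-0.9735) + (1.1993)·(0.1425,0.6627,0.7352) = (0.4394, 0.8516, -0.2857).
Converting back: φ = atan2(z, √(x²+y²)) = -16.60°, λ = atan2(y, x) = 62.71°.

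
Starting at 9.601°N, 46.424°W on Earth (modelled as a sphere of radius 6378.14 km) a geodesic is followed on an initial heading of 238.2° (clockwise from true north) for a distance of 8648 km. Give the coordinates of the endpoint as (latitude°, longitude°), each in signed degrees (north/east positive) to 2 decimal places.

-28.17°, -116.80°

Angular distance δ = d/R = 8648/6378.14 = 1.35588 rad; initial bearing θ = 4.1574 rad.
sin φ₂ = sin φ₁ cos δ + cos φ₁ sin δ cos θ = (0.1668)(0.2133) + (0.9860)(0.9770)(-0.5270) = -0.4721, so φ₂ = -28.17°.
Δλ = atan2(sin θ sin δ cos φ₁, cos δ − sin φ₁ sin φ₂) = atan2(-0.8187, 0.2920) = -70.371°.
λ₂ = -46.424° − 70.371° = -116.80°.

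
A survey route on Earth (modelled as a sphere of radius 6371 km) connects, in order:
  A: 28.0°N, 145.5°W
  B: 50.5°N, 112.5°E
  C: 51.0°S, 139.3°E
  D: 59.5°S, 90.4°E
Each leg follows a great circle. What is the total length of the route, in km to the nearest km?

Leg A→B: central angle 1.3228 rad, distance 8427.4 km.
Leg B→C: central angle 1.8156 rad, distance 11567.2 km.
Leg C→D: central angle 0.4958 rad, distance 3158.9 km.
Total: 8427.4 + 11567.2 + 3158.9 ≈ 23153 km.

23153 km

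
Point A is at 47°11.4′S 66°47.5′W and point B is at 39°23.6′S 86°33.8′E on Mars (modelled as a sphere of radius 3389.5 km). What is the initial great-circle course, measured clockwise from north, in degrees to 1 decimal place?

With φ₁ = -0.8236, φ₂ = -0.6875, Δλ = 2.6765 rad, the forward-azimuth formula gives
θ = atan2( sin Δλ cos φ₂ , cos φ₁ sin φ₂ − sin φ₁ cos φ₂ cos Δλ ) = atan2(0.3466, -0.9380) = 159.72°.
So the initial bearing is 159.7°.

159.7°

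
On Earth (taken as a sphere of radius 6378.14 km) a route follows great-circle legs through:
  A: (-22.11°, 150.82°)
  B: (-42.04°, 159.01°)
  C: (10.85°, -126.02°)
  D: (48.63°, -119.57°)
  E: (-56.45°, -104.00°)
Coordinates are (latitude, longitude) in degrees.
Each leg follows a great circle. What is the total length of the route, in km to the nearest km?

27997 km

Leg A→B: central angle 0.3679 rad, distance 2346.4 km.
Leg B→C: central angle 1.5077 rad, distance 9616.0 km.
Leg C→D: central angle 0.6661 rad, distance 4248.2 km.
Leg D→E: central angle 1.8479 rad, distance 11786.2 km.
Total: 2346.4 + 9616.0 + 4248.2 + 11786.2 ≈ 27997 km.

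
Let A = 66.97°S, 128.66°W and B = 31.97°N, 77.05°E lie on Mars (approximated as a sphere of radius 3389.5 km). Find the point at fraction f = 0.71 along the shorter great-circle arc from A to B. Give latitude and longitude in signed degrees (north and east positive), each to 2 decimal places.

Central angle δ = 2.4756 rad. Interpolating on the sphere with fraction f = 0.71:
P = [sin((1−f)δ)·A + sin(fδ)·B] / sin δ = 1.0647·A + 1.5903·B in Cartesian coordinates,
giving P = (0.0421, 0.9896, -0.1378), i.e. latitude -7.92°, longitude 87.56°.

-7.92°, 87.56°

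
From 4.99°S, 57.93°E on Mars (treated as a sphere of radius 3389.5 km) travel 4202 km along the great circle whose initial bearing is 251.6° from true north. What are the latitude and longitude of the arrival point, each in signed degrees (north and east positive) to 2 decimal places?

-19.00°, -13.71°

Angular distance δ = d/R = 4202/3389.5 = 1.23971 rad; initial bearing θ = 4.3912 rad.
sin φ₂ = sin φ₁ cos δ + cos φ₁ sin δ cos θ = (-0.0870)(0.3251) + (0.9962)(0.9457)(-0.3156) = -0.3256, so φ₂ = -19.00°.
Δλ = atan2(sin θ sin δ cos φ₁, cos δ − sin φ₁ sin φ₂) = atan2(-0.8939, 0.2967) = -71.636°.
λ₂ = 57.930° − 71.636° = -13.71°.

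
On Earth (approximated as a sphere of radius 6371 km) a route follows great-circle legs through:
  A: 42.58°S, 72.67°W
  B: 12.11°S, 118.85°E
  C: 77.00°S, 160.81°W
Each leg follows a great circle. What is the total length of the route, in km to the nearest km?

22276 km

Leg A→B: central angle 2.1694 rad, distance 13821.3 km.
Leg B→C: central angle 1.3271 rad, distance 8454.8 km.
Total: 13821.3 + 8454.8 ≈ 22276 km.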